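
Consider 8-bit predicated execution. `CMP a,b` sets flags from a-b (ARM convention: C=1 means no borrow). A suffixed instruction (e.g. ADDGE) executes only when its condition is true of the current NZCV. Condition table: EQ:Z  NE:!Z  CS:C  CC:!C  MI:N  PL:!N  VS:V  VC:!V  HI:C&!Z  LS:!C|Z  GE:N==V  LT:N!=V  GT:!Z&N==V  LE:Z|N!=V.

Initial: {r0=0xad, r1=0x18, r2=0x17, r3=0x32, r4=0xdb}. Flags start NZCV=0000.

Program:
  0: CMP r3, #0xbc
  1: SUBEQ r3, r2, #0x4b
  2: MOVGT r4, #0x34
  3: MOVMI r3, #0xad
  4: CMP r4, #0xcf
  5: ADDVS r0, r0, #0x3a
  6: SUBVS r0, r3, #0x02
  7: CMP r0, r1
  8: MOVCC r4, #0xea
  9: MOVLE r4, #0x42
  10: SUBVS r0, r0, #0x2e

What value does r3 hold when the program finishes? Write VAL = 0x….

VAL = 0x32

[0] flags=0000 → (cmp)
[1] flags=0000 EQ?F → skip
[2] flags=0000 GT?T → r4=0x34
[3] flags=0000 MI?F → skip
[4] flags=0000 → (cmp)
[5] flags=0000 VS?F → skip
[6] flags=0000 VS?F → skip
[7] flags=1010 → (cmp)
[8] flags=1010 CC?F → skip
[9] flags=1010 LE?T → r4=0x42
[10] flags=1010 VS?F → skip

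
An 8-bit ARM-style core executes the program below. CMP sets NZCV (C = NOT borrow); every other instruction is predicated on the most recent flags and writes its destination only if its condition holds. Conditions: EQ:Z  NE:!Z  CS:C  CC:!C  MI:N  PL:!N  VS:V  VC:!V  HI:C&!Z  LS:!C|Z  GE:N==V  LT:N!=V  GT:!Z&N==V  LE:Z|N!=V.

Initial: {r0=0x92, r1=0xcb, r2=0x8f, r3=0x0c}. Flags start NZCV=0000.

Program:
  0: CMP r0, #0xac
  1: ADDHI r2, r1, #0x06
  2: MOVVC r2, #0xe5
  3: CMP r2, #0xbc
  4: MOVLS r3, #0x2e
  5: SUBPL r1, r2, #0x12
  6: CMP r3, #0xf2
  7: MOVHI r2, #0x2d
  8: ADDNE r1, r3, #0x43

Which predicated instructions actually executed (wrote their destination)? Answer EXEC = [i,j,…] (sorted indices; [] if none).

EXEC = [2,5,8]

[0] flags=1000 → (cmp)
[1] flags=1000 HI?F → skip
[2] flags=1000 VC?T → r2=0xe5
[3] flags=0010 → (cmp)
[4] flags=0010 LS?F → skip
[5] flags=0010 PL?T → r1=0xd3
[6] flags=0000 → (cmp)
[7] flags=0000 HI?F → skip
[8] flags=0000 NE?T → r1=0x4f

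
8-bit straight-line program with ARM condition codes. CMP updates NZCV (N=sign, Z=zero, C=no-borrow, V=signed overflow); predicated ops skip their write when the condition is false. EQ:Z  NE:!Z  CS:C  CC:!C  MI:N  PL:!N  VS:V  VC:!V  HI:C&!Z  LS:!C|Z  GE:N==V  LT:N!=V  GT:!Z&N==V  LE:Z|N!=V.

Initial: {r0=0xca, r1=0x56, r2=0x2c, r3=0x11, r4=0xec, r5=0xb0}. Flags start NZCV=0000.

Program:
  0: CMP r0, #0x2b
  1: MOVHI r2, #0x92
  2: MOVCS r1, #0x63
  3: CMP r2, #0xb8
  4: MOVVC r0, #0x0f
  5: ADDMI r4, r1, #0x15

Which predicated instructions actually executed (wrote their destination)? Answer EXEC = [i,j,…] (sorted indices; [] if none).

EXEC = [1,2,4,5]

0: ✓ CMP  NZCV=1010
1: ✓ MOVHI  r2←0x92
2: ✓ MOVCS  r1←0x63
3: ✓ CMP  NZCV=1000
4: ✓ MOVVC  r0←0x0f
5: ✓ ADDMI  r4←0x78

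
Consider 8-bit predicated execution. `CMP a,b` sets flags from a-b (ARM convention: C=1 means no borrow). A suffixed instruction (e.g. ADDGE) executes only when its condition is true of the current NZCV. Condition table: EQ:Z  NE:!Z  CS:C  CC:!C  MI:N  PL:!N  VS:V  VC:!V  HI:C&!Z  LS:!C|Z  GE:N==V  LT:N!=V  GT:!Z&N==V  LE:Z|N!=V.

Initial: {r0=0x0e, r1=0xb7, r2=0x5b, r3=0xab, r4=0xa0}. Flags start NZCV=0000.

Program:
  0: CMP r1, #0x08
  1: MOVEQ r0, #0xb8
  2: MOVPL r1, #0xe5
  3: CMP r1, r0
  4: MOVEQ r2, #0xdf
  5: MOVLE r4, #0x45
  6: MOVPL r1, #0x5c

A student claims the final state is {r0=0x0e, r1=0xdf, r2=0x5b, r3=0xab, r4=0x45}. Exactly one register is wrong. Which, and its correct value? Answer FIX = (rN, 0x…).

FIX = (r1, 0xb7)

[0] flags=1010 → (cmp)
[1] flags=1010 EQ?F → skip
[2] flags=1010 PL?F → skip
[3] flags=1010 → (cmp)
[4] flags=1010 EQ?F → skip
[5] flags=1010 LE?T → r4=0x45
[6] flags=1010 PL?F → skip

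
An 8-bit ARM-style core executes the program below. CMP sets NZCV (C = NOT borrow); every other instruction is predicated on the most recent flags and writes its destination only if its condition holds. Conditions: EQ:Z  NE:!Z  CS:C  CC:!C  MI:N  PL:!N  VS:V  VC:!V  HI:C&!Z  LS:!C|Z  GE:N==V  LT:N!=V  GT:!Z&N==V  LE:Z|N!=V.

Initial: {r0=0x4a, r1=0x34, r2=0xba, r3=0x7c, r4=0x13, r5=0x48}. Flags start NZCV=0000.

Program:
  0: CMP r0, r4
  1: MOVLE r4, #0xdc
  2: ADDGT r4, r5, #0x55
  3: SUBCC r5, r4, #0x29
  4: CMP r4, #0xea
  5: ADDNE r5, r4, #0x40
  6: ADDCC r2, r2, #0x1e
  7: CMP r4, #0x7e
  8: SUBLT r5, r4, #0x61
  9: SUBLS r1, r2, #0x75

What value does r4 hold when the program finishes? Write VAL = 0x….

VAL = 0x9d

[0] flags=0010 → (cmp)
[1] flags=0010 LE?F → skip
[2] flags=0010 GT?T → r4=0x9d
[3] flags=0010 CC?F → skip
[4] flags=1000 → (cmp)
[5] flags=1000 NE?T → r5=0xdd
[6] flags=1000 CC?T → r2=0xd8
[7] flags=0011 → (cmp)
[8] flags=0011 LT?T → r5=0x3c
[9] flags=0011 LS?F → skip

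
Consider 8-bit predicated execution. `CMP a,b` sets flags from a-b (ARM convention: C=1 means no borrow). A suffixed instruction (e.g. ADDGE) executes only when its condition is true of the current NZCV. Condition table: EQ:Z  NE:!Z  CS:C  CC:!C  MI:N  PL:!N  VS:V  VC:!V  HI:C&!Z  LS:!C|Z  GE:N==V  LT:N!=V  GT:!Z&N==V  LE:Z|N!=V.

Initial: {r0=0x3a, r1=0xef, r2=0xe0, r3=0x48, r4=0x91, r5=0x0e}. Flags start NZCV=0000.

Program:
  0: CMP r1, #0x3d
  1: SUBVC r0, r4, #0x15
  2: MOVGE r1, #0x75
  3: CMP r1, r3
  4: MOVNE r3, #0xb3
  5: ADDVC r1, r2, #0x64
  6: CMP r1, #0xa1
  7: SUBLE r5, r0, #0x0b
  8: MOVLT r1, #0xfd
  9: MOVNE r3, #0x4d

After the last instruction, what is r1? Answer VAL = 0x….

0: ✓ CMP  NZCV=1010
1: ✓ SUBVC  r0←0x7c
2: · MOVGE
3: ✓ CMP  NZCV=1010
4: ✓ MOVNE  r3←0xb3
5: ✓ ADDVC  r1←0x44
6: ✓ CMP  NZCV=1001
7: · SUBLE
8: · MOVLT
9: ✓ MOVNE  r3←0x4d

VAL = 0x44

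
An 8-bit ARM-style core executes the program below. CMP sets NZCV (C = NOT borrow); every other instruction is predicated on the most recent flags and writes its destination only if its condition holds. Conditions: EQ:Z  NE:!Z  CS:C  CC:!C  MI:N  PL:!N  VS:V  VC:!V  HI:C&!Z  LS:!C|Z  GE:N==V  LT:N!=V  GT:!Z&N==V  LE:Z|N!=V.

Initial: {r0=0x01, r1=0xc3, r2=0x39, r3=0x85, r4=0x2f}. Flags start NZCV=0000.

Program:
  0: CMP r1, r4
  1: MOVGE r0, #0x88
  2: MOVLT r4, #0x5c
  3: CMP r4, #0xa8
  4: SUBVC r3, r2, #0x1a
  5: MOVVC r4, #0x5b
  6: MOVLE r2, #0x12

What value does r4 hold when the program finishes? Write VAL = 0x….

VAL = 0x5c

[0] flags=1010 → (cmp)
[1] flags=1010 GE?F → skip
[2] flags=1010 LT?T → r4=0x5c
[3] flags=1001 → (cmp)
[4] flags=1001 VC?F → skip
[5] flags=1001 VC?F → skip
[6] flags=1001 LE?F → skip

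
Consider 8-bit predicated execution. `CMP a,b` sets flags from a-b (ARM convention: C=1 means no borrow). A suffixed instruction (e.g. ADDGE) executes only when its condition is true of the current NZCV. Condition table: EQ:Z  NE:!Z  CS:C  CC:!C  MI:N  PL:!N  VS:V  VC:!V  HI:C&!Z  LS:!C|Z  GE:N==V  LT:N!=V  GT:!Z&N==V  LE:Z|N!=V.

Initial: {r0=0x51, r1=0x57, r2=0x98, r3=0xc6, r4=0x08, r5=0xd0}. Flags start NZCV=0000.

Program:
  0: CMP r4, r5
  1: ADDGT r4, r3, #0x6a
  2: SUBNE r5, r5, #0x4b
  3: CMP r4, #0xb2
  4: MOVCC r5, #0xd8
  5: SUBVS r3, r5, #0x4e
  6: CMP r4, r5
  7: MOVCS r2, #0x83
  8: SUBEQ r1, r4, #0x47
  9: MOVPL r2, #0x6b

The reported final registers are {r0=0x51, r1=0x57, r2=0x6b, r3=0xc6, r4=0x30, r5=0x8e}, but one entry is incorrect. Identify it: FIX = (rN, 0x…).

FIX = (r5, 0xd8)

[0] flags=0000 → (cmp)
[1] flags=0000 GT?T → r4=0x30
[2] flags=0000 NE?T → r5=0x85
[3] flags=0000 → (cmp)
[4] flags=0000 CC?T → r5=0xd8
[5] flags=0000 VS?F → skip
[6] flags=0000 → (cmp)
[7] flags=0000 CS?F → skip
[8] flags=0000 EQ?F → skip
[9] flags=0000 PL?T → r2=0x6b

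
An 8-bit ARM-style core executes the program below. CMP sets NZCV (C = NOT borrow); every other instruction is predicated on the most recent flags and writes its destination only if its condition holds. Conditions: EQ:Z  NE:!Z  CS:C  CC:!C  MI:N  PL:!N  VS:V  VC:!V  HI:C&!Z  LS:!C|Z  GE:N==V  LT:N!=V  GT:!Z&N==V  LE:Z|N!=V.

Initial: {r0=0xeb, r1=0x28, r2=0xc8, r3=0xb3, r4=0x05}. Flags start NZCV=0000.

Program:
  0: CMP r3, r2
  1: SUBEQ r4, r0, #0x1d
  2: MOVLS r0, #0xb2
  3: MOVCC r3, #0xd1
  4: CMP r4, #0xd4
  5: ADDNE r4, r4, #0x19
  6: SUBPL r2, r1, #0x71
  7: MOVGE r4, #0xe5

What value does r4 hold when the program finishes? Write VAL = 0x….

VAL = 0xe5

[0] flags=1000 → (cmp)
[1] flags=1000 EQ?F → skip
[2] flags=1000 LS?T → r0=0xb2
[3] flags=1000 CC?T → r3=0xd1
[4] flags=0000 → (cmp)
[5] flags=0000 NE?T → r4=0x1e
[6] flags=0000 PL?T → r2=0xb7
[7] flags=0000 GE?T → r4=0xe5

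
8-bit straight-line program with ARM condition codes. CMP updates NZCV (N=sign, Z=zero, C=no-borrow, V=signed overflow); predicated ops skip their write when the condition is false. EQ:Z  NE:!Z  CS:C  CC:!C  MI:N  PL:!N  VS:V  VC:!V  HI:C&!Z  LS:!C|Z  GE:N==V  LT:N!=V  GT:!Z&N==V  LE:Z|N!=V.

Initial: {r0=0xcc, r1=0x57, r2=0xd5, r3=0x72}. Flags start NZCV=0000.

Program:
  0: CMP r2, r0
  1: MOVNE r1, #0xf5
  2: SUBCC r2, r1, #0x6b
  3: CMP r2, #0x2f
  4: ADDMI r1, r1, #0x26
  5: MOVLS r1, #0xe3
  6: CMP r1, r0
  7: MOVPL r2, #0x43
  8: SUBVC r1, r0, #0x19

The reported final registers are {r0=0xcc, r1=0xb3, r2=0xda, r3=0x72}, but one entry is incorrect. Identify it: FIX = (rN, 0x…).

FIX = (r2, 0x43)

0: ✓ CMP  NZCV=0010
1: ✓ MOVNE  r1←0xf5
2: · SUBCC
3: ✓ CMP  NZCV=1010
4: ✓ ADDMI  r1←0x1b
5: · MOVLS
6: ✓ CMP  NZCV=0000
7: ✓ MOVPL  r2←0x43
8: ✓ SUBVC  r1←0xb3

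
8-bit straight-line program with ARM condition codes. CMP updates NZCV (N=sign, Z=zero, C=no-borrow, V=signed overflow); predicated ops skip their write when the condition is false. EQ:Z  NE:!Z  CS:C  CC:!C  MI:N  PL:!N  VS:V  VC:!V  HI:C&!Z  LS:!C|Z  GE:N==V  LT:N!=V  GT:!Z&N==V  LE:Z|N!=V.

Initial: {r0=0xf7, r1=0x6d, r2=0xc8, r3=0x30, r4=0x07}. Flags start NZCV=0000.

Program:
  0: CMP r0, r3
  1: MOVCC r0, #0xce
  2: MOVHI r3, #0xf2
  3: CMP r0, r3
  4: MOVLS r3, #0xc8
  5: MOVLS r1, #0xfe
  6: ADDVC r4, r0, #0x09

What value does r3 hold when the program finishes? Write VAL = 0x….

[0] flags=1010 → (cmp)
[1] flags=1010 CC?F → skip
[2] flags=1010 HI?T → r3=0xf2
[3] flags=0010 → (cmp)
[4] flags=0010 LS?F → skip
[5] flags=0010 LS?F → skip
[6] flags=0010 VC?T → r4=0x00

VAL = 0xf2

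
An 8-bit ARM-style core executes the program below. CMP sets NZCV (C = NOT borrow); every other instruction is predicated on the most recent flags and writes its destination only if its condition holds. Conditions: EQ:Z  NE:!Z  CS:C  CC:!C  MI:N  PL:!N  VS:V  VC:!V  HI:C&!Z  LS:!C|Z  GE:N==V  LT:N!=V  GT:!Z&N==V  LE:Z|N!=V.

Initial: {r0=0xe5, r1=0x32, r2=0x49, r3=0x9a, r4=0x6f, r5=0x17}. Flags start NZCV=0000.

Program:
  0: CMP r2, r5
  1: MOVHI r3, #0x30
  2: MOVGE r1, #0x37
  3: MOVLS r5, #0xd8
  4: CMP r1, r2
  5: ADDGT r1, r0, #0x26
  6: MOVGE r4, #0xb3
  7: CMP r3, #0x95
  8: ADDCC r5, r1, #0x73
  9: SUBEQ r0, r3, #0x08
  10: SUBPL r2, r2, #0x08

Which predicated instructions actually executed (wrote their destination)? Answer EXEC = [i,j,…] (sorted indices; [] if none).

EXEC = [1,2,8]

0: ✓ CMP  NZCV=0010
1: ✓ MOVHI  r3←0x30
2: ✓ MOVGE  r1←0x37
3: · MOVLS
4: ✓ CMP  NZCV=1000
5: · ADDGT
6: · MOVGE
7: ✓ CMP  NZCV=1001
8: ✓ ADDCC  r5←0xaa
9: · SUBEQ
10: · SUBPL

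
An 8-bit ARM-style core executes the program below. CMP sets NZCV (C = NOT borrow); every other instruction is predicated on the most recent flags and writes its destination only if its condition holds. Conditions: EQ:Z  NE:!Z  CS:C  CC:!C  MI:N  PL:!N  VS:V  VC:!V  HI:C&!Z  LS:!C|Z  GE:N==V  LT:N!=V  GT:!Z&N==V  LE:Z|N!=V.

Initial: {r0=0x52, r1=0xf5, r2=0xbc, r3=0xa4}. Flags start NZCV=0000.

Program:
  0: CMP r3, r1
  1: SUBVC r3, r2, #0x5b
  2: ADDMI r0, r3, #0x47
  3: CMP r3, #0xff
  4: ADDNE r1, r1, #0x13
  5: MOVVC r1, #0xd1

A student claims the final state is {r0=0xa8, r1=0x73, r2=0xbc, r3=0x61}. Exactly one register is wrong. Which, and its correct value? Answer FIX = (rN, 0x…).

0: ✓ CMP  NZCV=1000
1: ✓ SUBVC  r3←0x61
2: ✓ ADDMI  r0←0xa8
3: ✓ CMP  NZCV=0000
4: ✓ ADDNE  r1←0x08
5: ✓ MOVVC  r1←0xd1

FIX = (r1, 0xd1)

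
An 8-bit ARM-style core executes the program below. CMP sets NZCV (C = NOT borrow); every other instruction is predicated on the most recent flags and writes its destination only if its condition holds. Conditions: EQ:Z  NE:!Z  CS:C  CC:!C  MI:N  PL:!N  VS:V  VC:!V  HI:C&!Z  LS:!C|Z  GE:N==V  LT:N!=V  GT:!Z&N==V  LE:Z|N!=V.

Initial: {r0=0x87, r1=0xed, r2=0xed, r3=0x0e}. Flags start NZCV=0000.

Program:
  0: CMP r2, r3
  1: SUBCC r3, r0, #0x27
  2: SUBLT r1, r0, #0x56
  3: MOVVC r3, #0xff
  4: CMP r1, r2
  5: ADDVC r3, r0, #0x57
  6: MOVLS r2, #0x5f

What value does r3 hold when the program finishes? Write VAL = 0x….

[0] flags=1010 → (cmp)
[1] flags=1010 CC?F → skip
[2] flags=1010 LT?T → r1=0x31
[3] flags=1010 VC?T → r3=0xff
[4] flags=0000 → (cmp)
[5] flags=0000 VC?T → r3=0xde
[6] flags=0000 LS?T → r2=0x5f

VAL = 0xde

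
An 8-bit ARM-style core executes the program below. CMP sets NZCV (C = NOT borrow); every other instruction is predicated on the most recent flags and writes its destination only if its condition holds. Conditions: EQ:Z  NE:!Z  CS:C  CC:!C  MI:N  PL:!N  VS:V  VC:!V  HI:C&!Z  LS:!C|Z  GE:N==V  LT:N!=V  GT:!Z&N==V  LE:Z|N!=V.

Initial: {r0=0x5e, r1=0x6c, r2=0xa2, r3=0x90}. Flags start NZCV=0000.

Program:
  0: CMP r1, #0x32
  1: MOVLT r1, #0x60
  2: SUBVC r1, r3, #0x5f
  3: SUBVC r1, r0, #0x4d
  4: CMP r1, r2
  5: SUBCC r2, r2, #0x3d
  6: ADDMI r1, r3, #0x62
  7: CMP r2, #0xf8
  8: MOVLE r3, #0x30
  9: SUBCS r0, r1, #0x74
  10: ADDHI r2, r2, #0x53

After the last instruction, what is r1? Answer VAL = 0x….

[0] flags=0010 → (cmp)
[1] flags=0010 LT?F → skip
[2] flags=0010 VC?T → r1=0x31
[3] flags=0010 VC?T → r1=0x11
[4] flags=0000 → (cmp)
[5] flags=0000 CC?T → r2=0x65
[6] flags=0000 MI?F → skip
[7] flags=0000 → (cmp)
[8] flags=0000 LE?F → skip
[9] flags=0000 CS?F → skip
[10] flags=0000 HI?F → skip

VAL = 0x11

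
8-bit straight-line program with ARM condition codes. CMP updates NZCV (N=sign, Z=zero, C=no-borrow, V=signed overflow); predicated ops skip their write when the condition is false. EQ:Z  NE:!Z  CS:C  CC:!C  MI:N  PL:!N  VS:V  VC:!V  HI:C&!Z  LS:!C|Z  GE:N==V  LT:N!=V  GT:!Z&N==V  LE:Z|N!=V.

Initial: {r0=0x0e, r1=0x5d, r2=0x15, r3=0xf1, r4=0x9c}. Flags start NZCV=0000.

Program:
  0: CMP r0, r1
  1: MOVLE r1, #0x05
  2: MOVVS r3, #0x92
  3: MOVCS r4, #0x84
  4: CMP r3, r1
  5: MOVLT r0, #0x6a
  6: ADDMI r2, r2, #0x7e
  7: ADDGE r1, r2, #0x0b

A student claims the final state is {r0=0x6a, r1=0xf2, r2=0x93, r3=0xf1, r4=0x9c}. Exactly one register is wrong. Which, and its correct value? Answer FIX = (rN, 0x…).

FIX = (r1, 0x05)

0: ✓ CMP  NZCV=1000
1: ✓ MOVLE  r1←0x05
2: · MOVVS
3: · MOVCS
4: ✓ CMP  NZCV=1010
5: ✓ MOVLT  r0←0x6a
6: ✓ ADDMI  r2←0x93
7: · ADDGE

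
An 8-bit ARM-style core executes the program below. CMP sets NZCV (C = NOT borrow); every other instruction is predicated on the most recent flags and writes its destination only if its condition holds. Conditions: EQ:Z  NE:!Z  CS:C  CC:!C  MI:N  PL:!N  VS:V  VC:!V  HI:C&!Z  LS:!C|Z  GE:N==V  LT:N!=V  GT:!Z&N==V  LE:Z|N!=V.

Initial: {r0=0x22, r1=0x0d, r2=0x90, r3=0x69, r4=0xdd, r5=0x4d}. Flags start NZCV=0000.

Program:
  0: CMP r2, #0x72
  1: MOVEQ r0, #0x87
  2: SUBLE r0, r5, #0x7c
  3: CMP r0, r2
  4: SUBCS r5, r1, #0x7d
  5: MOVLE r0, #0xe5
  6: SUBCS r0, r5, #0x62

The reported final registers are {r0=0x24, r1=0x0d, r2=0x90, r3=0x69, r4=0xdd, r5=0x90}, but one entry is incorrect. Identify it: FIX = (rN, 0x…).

FIX = (r0, 0x2e)

0: ✓ CMP  NZCV=0011
1: · MOVEQ
2: ✓ SUBLE  r0←0xd1
3: ✓ CMP  NZCV=0010
4: ✓ SUBCS  r5←0x90
5: · MOVLE
6: ✓ SUBCS  r0←0x2e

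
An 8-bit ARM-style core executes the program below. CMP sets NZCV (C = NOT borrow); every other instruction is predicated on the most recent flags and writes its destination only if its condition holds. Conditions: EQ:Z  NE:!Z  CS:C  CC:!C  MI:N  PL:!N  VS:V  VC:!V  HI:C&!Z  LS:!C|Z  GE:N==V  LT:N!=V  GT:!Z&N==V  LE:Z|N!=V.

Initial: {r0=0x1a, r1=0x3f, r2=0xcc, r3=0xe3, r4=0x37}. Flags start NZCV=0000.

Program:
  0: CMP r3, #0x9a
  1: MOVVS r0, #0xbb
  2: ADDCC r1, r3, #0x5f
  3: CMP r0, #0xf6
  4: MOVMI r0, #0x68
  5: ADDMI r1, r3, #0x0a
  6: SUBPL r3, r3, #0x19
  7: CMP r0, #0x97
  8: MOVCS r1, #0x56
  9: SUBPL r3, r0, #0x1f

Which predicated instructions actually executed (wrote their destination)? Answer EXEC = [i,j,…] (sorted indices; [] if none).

0: ✓ CMP  NZCV=0010
1: · MOVVS
2: · ADDCC
3: ✓ CMP  NZCV=0000
4: · MOVMI
5: · ADDMI
6: ✓ SUBPL  r3←0xca
7: ✓ CMP  NZCV=1001
8: · MOVCS
9: · SUBPL

EXEC = [6]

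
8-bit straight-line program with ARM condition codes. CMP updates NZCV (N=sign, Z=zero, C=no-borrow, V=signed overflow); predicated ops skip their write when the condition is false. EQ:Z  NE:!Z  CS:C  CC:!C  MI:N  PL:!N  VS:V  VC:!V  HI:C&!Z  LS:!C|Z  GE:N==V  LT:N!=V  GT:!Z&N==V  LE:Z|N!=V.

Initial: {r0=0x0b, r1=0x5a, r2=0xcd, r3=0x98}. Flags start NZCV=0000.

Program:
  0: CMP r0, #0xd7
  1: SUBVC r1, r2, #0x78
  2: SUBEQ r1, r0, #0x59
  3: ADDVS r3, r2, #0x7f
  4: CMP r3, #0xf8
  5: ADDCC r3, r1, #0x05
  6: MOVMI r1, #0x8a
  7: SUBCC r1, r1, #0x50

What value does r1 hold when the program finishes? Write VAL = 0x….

VAL = 0x3a

0: ✓ CMP  NZCV=0000
1: ✓ SUBVC  r1←0x55
2: · SUBEQ
3: · ADDVS
4: ✓ CMP  NZCV=1000
5: ✓ ADDCC  r3←0x5a
6: ✓ MOVMI  r1←0x8a
7: ✓ SUBCC  r1←0x3a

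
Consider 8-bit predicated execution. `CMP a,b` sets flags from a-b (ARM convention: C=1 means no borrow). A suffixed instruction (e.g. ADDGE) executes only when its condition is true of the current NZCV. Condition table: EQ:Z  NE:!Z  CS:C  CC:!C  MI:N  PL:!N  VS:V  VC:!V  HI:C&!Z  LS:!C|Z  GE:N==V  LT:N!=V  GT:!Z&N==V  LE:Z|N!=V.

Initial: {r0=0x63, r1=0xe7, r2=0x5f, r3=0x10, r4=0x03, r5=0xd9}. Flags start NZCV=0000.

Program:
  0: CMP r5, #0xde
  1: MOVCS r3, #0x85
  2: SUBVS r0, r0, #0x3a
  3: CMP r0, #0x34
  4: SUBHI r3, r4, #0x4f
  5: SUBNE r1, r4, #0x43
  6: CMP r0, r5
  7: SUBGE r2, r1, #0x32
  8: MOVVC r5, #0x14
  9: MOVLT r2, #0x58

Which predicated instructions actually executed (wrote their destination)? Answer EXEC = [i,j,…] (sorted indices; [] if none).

0: ✓ CMP  NZCV=1000
1: · MOVCS
2: · SUBVS
3: ✓ CMP  NZCV=0010
4: ✓ SUBHI  r3←0xb4
5: ✓ SUBNE  r1←0xc0
6: ✓ CMP  NZCV=1001
7: ✓ SUBGE  r2←0x8e
8: · MOVVC
9: · MOVLT

EXEC = [4,5,7]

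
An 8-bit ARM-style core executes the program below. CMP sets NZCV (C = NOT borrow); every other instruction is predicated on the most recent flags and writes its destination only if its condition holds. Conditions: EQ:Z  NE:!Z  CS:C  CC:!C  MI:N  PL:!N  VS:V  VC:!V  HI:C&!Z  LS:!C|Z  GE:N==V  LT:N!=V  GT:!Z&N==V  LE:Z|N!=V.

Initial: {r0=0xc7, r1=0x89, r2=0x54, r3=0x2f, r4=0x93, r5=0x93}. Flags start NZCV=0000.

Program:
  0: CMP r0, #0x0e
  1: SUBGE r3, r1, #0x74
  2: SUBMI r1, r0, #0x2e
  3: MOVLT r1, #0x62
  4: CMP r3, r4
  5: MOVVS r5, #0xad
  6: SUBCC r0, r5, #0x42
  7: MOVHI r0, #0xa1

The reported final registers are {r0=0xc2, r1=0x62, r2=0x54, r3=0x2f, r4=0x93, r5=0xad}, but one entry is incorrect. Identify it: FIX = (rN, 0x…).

[0] flags=1010 → (cmp)
[1] flags=1010 GE?F → skip
[2] flags=1010 MI?T → r1=0x99
[3] flags=1010 LT?T → r1=0x62
[4] flags=1001 → (cmp)
[5] flags=1001 VS?T → r5=0xad
[6] flags=1001 CC?T → r0=0x6b
[7] flags=1001 HI?F → skip

FIX = (r0, 0x6b)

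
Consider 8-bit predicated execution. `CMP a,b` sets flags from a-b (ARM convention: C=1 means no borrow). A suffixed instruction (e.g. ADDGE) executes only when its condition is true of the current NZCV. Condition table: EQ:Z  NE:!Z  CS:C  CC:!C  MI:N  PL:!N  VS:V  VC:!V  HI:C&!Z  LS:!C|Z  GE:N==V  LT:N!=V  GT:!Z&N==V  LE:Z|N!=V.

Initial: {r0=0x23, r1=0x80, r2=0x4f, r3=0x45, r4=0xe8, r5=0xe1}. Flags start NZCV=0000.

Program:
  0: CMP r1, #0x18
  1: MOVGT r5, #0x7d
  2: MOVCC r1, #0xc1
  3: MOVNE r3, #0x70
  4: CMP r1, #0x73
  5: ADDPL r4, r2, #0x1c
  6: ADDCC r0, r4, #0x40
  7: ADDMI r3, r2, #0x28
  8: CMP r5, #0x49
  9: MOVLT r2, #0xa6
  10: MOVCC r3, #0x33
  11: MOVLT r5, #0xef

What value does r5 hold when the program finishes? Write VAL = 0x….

VAL = 0xef

0: ✓ CMP  NZCV=0011
1: · MOVGT
2: · MOVCC
3: ✓ MOVNE  r3←0x70
4: ✓ CMP  NZCV=0011
5: ✓ ADDPL  r4←0x6b
6: · ADDCC
7: · ADDMI
8: ✓ CMP  NZCV=1010
9: ✓ MOVLT  r2←0xa6
10: · MOVCC
11: ✓ MOVLT  r5←0xef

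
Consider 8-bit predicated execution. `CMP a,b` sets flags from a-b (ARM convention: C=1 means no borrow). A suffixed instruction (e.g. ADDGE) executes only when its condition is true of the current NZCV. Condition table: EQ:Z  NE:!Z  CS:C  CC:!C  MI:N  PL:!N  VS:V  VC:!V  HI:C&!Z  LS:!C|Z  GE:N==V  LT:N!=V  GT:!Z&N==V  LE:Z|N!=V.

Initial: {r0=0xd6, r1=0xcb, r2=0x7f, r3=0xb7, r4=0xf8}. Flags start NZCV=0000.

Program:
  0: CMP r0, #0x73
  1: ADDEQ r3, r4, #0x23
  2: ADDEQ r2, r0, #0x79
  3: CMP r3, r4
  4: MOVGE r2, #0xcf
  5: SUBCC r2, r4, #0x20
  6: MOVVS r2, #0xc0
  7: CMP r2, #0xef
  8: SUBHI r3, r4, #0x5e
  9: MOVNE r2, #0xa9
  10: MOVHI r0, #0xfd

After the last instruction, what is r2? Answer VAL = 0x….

VAL = 0xa9

0: ✓ CMP  NZCV=0011
1: · ADDEQ
2: · ADDEQ
3: ✓ CMP  NZCV=1000
4: · MOVGE
5: ✓ SUBCC  r2←0xd8
6: · MOVVS
7: ✓ CMP  NZCV=1000
8: · SUBHI
9: ✓ MOVNE  r2←0xa9
10: · MOVHI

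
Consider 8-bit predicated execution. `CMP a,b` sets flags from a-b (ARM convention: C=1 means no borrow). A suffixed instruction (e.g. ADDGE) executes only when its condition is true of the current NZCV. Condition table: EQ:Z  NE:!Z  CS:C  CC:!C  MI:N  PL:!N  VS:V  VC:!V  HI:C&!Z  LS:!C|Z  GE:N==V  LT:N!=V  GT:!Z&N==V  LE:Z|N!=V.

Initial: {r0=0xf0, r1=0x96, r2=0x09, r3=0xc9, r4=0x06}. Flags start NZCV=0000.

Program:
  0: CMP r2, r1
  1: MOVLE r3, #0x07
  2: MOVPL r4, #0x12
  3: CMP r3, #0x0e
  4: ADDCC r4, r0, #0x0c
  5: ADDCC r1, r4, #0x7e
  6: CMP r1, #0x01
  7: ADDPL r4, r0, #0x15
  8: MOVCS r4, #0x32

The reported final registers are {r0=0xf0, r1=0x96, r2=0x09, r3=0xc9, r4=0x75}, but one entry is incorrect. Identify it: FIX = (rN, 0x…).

FIX = (r4, 0x32)

0: ✓ CMP  NZCV=0000
1: · MOVLE
2: ✓ MOVPL  r4←0x12
3: ✓ CMP  NZCV=1010
4: · ADDCC
5: · ADDCC
6: ✓ CMP  NZCV=1010
7: · ADDPL
8: ✓ MOVCS  r4←0x32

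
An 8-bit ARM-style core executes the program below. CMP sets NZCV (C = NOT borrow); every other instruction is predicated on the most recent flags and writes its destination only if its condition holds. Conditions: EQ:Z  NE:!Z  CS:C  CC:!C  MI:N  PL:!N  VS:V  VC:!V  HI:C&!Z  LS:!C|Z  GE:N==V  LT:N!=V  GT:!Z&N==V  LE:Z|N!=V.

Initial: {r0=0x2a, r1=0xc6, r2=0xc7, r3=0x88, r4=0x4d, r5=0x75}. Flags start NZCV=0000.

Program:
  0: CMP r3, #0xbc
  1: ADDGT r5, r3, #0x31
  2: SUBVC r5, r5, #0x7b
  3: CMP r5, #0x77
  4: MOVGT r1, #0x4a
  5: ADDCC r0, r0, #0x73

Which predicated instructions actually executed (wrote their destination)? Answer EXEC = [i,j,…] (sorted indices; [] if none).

[0] flags=1000 → (cmp)
[1] flags=1000 GT?F → skip
[2] flags=1000 VC?T → r5=0xfa
[3] flags=1010 → (cmp)
[4] flags=1010 GT?F → skip
[5] flags=1010 CC?F → skip

EXEC = [2]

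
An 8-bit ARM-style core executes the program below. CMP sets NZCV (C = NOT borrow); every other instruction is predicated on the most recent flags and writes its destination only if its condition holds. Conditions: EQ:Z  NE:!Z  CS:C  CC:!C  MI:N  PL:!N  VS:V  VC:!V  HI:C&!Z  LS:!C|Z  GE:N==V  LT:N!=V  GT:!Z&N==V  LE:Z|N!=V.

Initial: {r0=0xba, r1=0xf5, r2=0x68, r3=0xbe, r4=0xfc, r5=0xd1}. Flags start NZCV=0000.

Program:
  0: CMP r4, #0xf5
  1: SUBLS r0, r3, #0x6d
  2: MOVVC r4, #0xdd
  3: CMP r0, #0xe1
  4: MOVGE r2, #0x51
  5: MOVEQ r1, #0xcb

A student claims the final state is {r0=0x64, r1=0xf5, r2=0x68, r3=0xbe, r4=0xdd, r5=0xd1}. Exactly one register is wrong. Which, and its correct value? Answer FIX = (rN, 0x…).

[0] flags=0010 → (cmp)
[1] flags=0010 LS?F → skip
[2] flags=0010 VC?T → r4=0xdd
[3] flags=1000 → (cmp)
[4] flags=1000 GE?F → skip
[5] flags=1000 EQ?F → skip

FIX = (r0, 0xba)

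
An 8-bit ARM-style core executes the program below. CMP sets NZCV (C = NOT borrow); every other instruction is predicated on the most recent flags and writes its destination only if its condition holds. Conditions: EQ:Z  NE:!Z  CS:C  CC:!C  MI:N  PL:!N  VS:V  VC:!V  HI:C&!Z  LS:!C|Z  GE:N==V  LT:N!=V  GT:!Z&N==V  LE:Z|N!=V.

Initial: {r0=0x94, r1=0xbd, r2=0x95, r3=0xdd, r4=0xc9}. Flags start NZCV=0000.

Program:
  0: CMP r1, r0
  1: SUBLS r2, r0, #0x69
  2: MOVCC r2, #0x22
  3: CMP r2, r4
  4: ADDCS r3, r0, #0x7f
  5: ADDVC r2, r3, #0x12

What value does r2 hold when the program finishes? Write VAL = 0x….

VAL = 0xef

0: ✓ CMP  NZCV=0010
1: · SUBLS
2: · MOVCC
3: ✓ CMP  NZCV=1000
4: · ADDCS
5: ✓ ADDVC  r2←0xef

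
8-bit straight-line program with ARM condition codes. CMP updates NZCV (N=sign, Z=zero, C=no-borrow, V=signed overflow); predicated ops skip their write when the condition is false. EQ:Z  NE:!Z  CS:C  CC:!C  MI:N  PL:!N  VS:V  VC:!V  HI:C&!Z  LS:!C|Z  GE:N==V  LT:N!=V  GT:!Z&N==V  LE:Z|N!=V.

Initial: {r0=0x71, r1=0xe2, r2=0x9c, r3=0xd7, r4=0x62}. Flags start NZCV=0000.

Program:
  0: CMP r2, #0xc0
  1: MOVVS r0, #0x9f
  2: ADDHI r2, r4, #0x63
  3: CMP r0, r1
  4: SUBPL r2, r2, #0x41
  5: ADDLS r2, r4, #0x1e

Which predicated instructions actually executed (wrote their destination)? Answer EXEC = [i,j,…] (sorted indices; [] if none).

0: ✓ CMP  NZCV=1000
1: · MOVVS
2: · ADDHI
3: ✓ CMP  NZCV=1001
4: · SUBPL
5: ✓ ADDLS  r2←0x80

EXEC = [5]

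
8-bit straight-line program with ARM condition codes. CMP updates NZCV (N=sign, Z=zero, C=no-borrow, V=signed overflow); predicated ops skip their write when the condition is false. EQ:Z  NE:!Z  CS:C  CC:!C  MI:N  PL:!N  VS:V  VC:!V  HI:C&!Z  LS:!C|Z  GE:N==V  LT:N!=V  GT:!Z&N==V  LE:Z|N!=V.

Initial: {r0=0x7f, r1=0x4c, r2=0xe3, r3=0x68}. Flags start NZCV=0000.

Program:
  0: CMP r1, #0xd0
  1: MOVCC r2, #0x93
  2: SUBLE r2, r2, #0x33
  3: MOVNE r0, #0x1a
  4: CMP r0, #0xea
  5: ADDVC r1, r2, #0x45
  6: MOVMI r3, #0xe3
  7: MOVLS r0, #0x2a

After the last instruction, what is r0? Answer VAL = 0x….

VAL = 0x2a

0: ✓ CMP  NZCV=0000
1: ✓ MOVCC  r2←0x93
2: · SUBLE
3: ✓ MOVNE  r0←0x1a
4: ✓ CMP  NZCV=0000
5: ✓ ADDVC  r1←0xd8
6: · MOVMI
7: ✓ MOVLS  r0←0x2a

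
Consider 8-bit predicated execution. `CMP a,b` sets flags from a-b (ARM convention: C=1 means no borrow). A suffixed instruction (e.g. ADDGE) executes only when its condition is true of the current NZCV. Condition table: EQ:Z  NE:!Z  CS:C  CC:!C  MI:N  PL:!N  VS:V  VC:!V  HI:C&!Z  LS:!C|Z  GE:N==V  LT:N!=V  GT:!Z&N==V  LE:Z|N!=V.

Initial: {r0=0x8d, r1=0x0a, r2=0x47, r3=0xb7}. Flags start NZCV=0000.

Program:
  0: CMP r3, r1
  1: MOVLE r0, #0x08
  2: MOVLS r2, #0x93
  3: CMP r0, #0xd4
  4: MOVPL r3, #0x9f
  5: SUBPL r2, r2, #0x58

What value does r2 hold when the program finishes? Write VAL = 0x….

[0] flags=1010 → (cmp)
[1] flags=1010 LE?T → r0=0x08
[2] flags=1010 LS?F → skip
[3] flags=0000 → (cmp)
[4] flags=0000 PL?T → r3=0x9f
[5] flags=0000 PL?T → r2=0xef

VAL = 0xef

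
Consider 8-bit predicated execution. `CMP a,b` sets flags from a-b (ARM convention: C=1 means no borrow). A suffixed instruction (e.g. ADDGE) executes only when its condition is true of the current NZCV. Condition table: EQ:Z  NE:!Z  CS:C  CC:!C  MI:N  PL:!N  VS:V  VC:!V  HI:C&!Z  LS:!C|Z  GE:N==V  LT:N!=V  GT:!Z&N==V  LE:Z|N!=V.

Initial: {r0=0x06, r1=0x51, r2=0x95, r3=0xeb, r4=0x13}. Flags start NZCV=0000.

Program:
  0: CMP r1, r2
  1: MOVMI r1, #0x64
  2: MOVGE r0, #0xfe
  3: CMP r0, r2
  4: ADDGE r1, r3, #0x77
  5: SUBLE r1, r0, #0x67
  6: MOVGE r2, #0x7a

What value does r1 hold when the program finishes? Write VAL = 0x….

0: ✓ CMP  NZCV=1001
1: ✓ MOVMI  r1←0x64
2: ✓ MOVGE  r0←0xfe
3: ✓ CMP  NZCV=0010
4: ✓ ADDGE  r1←0x62
5: · SUBLE
6: ✓ MOVGE  r2←0x7a

VAL = 0x62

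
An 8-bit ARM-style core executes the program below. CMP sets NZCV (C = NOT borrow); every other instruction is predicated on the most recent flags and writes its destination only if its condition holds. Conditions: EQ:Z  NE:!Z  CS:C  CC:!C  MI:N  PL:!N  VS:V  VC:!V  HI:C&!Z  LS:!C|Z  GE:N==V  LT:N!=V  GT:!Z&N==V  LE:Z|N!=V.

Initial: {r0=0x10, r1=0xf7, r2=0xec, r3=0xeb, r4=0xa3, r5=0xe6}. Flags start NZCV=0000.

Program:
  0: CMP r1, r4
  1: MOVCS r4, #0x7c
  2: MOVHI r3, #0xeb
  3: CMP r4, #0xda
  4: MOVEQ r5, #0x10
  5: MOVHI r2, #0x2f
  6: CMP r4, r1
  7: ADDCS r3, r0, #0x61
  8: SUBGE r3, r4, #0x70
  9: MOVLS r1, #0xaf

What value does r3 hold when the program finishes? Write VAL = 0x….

VAL = 0x0c

[0] flags=0010 → (cmp)
[1] flags=0010 CS?T → r4=0x7c
[2] flags=0010 HI?T → r3=0xeb
[3] flags=1001 → (cmp)
[4] flags=1001 EQ?F → skip
[5] flags=1001 HI?F → skip
[6] flags=1001 → (cmp)
[7] flags=1001 CS?F → skip
[8] flags=1001 GE?T → r3=0x0c
[9] flags=1001 LS?T → r1=0xaf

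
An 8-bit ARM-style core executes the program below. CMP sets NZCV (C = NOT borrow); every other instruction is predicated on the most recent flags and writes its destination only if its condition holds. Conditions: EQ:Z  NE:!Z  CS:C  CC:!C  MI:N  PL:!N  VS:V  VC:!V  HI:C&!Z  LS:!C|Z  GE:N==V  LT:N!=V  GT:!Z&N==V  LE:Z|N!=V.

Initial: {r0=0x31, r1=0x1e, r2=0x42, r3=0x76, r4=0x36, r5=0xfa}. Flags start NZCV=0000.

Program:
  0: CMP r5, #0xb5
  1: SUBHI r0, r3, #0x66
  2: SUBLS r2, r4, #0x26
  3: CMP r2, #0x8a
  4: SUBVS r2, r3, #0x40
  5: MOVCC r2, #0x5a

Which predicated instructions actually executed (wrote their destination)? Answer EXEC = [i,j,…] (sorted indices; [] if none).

EXEC = [1,4,5]

0: ✓ CMP  NZCV=0010
1: ✓ SUBHI  r0←0x10
2: · SUBLS
3: ✓ CMP  NZCV=1001
4: ✓ SUBVS  r2←0x36
5: ✓ MOVCC  r2←0x5a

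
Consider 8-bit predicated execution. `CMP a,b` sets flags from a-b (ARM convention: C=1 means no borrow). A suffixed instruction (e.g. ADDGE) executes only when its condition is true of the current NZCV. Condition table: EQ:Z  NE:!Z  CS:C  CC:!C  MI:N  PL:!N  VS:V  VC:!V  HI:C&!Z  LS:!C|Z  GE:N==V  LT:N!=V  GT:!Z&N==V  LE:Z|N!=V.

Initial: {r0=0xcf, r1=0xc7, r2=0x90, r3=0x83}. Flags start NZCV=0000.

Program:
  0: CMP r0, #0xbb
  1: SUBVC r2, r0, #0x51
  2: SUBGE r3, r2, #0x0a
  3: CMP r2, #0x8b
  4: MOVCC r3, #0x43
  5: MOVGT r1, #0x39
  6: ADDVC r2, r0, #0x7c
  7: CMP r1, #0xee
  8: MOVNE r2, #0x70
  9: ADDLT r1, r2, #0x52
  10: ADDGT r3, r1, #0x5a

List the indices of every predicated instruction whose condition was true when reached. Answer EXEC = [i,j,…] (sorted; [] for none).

0: ✓ CMP  NZCV=0010
1: ✓ SUBVC  r2←0x7e
2: ✓ SUBGE  r3←0x74
3: ✓ CMP  NZCV=1001
4: ✓ MOVCC  r3←0x43
5: ✓ MOVGT  r1←0x39
6: · ADDVC
7: ✓ CMP  NZCV=0000
8: ✓ MOVNE  r2←0x70
9: · ADDLT
10: ✓ ADDGT  r3←0x93

EXEC = [1,2,4,5,8,10]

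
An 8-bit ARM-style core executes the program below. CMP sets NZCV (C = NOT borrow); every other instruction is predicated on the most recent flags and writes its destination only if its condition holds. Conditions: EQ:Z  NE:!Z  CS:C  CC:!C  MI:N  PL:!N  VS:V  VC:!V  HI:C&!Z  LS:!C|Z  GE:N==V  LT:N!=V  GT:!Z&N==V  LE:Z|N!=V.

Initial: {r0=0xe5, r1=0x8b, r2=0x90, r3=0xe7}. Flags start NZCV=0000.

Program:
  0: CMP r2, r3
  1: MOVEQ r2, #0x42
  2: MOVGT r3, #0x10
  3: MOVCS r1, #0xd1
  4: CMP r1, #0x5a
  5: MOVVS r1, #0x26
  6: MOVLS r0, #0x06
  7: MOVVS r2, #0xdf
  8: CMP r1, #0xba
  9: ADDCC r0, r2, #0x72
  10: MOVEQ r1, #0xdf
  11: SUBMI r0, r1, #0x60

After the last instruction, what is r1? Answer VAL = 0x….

VAL = 0x26

[0] flags=1000 → (cmp)
[1] flags=1000 EQ?F → skip
[2] flags=1000 GT?F → skip
[3] flags=1000 CS?F → skip
[4] flags=0011 → (cmp)
[5] flags=0011 VS?T → r1=0x26
[6] flags=0011 LS?F → skip
[7] flags=0011 VS?T → r2=0xdf
[8] flags=0000 → (cmp)
[9] flags=0000 CC?T → r0=0x51
[10] flags=0000 EQ?F → skip
[11] flags=0000 MI?F → skip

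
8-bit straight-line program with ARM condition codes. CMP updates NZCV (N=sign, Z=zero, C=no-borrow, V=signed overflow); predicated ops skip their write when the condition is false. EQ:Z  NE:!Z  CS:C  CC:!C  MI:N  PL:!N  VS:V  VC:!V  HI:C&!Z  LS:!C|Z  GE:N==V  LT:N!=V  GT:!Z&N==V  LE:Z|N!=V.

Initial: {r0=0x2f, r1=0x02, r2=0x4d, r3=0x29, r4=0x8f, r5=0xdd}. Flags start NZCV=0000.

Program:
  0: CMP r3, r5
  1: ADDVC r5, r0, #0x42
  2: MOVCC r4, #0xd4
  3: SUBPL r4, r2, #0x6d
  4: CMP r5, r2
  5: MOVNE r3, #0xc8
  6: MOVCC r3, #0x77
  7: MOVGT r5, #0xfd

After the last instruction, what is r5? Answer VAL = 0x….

[0] flags=0000 → (cmp)
[1] flags=0000 VC?T → r5=0x71
[2] flags=0000 CC?T → r4=0xd4
[3] flags=0000 PL?T → r4=0xe0
[4] flags=0010 → (cmp)
[5] flags=0010 NE?T → r3=0xc8
[6] flags=0010 CC?F → skip
[7] flags=0010 GT?T → r5=0xfd

VAL = 0xfd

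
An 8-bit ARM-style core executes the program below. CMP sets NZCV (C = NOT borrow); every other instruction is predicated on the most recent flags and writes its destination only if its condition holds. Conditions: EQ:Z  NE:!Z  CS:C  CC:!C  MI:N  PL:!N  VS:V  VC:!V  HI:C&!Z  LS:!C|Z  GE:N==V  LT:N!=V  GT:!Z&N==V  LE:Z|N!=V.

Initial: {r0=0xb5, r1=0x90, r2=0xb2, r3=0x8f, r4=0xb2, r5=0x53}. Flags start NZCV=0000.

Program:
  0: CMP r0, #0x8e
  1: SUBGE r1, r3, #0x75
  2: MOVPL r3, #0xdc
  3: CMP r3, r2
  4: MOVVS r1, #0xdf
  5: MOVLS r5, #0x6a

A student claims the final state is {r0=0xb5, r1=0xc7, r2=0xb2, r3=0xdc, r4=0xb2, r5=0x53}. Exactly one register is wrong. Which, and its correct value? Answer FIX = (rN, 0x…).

FIX = (r1, 0x1a)

[0] flags=0010 → (cmp)
[1] flags=0010 GE?T → r1=0x1a
[2] flags=0010 PL?T → r3=0xdc
[3] flags=0010 → (cmp)
[4] flags=0010 VS?F → skip
[5] flags=0010 LS?F → skip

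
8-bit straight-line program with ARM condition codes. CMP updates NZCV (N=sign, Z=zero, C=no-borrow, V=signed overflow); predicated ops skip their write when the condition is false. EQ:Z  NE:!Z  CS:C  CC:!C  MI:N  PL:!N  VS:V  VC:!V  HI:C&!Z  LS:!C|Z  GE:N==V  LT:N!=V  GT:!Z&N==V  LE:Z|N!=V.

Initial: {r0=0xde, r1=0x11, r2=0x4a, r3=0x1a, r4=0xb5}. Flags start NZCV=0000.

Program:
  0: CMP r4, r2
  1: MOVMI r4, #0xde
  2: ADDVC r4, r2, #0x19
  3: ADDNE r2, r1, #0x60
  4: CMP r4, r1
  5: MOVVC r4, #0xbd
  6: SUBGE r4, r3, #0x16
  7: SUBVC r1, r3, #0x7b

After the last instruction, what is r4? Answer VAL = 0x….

VAL = 0xbd

0: ✓ CMP  NZCV=0011
1: · MOVMI
2: · ADDVC
3: ✓ ADDNE  r2←0x71
4: ✓ CMP  NZCV=1010
5: ✓ MOVVC  r4←0xbd
6: · SUBGE
7: ✓ SUBVC  r1←0x9f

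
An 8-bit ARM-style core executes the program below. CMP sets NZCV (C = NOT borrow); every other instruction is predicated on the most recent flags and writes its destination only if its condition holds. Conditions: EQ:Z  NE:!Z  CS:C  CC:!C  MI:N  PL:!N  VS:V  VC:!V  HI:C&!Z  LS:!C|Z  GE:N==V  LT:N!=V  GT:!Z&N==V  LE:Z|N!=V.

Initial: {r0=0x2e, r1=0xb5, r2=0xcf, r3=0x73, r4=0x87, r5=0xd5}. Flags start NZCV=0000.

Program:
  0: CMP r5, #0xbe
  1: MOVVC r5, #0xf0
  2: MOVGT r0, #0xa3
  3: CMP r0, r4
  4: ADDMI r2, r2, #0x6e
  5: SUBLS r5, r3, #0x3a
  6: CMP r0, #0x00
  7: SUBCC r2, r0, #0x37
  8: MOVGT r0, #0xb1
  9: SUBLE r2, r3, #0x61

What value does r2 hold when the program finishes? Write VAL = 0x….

0: ✓ CMP  NZCV=0010
1: ✓ MOVVC  r5←0xf0
2: ✓ MOVGT  r0←0xa3
3: ✓ CMP  NZCV=0010
4: · ADDMI
5: · SUBLS
6: ✓ CMP  NZCV=1010
7: · SUBCC
8: · MOVGT
9: ✓ SUBLE  r2←0x12

VAL = 0x12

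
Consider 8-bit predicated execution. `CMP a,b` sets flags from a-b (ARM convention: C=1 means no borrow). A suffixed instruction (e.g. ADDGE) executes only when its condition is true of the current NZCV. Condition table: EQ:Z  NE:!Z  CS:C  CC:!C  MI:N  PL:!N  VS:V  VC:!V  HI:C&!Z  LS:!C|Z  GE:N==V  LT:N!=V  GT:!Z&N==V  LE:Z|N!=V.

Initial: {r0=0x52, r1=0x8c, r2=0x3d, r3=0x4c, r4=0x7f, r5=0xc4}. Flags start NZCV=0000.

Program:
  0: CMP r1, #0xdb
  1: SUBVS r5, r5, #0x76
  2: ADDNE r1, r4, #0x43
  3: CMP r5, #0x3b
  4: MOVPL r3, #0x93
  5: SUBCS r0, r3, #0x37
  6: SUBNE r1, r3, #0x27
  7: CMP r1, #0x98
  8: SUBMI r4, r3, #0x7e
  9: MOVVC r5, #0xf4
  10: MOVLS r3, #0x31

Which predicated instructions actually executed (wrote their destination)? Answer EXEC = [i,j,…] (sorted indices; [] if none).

EXEC = [2,5,6,8,10]

[0] flags=1000 → (cmp)
[1] flags=1000 VS?F → skip
[2] flags=1000 NE?T → r1=0xc2
[3] flags=1010 → (cmp)
[4] flags=1010 PL?F → skip
[5] flags=1010 CS?T → r0=0x15
[6] flags=1010 NE?T → r1=0x25
[7] flags=1001 → (cmp)
[8] flags=1001 MI?T → r4=0xce
[9] flags=1001 VC?F → skip
[10] flags=1001 LS?T → r3=0x31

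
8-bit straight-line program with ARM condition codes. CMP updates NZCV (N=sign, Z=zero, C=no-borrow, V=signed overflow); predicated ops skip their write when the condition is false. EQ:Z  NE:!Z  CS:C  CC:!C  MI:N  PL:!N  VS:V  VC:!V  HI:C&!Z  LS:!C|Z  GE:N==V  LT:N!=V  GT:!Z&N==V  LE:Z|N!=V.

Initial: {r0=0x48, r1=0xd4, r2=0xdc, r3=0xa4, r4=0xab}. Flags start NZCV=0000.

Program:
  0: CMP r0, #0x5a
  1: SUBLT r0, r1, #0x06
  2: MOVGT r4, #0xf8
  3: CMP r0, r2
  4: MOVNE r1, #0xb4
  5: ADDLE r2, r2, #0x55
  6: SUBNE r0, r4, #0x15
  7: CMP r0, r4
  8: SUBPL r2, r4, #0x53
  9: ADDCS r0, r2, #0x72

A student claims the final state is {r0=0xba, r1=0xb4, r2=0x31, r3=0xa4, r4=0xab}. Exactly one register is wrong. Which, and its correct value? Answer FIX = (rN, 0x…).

0: ✓ CMP  NZCV=1000
1: ✓ SUBLT  r0←0xce
2: · MOVGT
3: ✓ CMP  NZCV=1000
4: ✓ MOVNE  r1←0xb4
5: ✓ ADDLE  r2←0x31
6: ✓ SUBNE  r0←0x96
7: ✓ CMP  NZCV=1000
8: · SUBPL
9: · ADDCS

FIX = (r0, 0x96)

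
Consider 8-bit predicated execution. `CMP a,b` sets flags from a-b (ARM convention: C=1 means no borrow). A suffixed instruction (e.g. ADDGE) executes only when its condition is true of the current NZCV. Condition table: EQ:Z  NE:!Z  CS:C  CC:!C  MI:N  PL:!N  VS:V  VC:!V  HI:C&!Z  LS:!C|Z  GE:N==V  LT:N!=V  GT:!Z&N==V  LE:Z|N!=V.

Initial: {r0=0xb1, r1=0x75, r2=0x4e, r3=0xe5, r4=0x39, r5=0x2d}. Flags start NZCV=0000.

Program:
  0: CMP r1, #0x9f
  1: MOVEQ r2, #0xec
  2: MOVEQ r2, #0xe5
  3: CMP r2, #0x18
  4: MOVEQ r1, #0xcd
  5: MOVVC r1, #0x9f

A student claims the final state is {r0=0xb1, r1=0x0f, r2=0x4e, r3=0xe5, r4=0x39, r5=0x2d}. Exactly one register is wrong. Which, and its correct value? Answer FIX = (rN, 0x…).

FIX = (r1, 0x9f)

[0] flags=1001 → (cmp)
[1] flags=1001 EQ?F → skip
[2] flags=1001 EQ?F → skip
[3] flags=0010 → (cmp)
[4] flags=0010 EQ?F → skip
[5] flags=0010 VC?T → r1=0x9f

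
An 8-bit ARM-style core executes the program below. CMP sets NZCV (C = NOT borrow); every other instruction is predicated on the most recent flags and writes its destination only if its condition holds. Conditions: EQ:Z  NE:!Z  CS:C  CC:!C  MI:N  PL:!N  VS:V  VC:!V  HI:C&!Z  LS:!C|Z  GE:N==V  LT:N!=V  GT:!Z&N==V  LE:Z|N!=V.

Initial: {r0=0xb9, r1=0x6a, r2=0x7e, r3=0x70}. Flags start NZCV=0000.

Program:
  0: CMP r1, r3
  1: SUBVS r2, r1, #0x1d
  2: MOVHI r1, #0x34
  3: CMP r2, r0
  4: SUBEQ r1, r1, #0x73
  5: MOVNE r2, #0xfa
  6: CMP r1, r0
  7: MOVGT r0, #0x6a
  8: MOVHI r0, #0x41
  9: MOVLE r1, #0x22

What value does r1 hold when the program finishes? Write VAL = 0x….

[0] flags=1000 → (cmp)
[1] flags=1000 VS?F → skip
[2] flags=1000 HI?F → skip
[3] flags=1001 → (cmp)
[4] flags=1001 EQ?F → skip
[5] flags=1001 NE?T → r2=0xfa
[6] flags=1001 → (cmp)
[7] flags=1001 GT?T → r0=0x6a
[8] flags=1001 HI?F → skip
[9] flags=1001 LE?F → skip

VAL = 0x6a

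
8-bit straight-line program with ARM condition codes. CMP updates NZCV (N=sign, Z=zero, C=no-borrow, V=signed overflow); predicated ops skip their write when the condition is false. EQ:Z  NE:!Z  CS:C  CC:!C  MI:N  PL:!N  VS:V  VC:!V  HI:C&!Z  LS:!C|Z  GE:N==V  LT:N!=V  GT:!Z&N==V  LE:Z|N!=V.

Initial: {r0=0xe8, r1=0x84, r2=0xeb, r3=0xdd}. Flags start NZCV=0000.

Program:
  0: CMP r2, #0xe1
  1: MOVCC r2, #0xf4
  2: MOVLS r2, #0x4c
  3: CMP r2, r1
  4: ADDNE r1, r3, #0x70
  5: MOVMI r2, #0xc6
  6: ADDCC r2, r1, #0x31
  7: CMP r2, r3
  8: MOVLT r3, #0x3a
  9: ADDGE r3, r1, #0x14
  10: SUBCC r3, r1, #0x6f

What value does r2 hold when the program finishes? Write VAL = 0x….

0: ✓ CMP  NZCV=0010
1: · MOVCC
2: · MOVLS
3: ✓ CMP  NZCV=0010
4: ✓ ADDNE  r1←0x4d
5: · MOVMI
6: · ADDCC
7: ✓ CMP  NZCV=0010
8: · MOVLT
9: ✓ ADDGE  r3←0x61
10: · SUBCC

VAL = 0xeb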